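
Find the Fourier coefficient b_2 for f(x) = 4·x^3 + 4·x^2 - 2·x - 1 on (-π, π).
b_2 = (1/π) ∫_{-π}^{π} f(x)·sin(2x) dx.
Evaluate the integral (use parity and integration by parts as needed): b_2 = 8 - 4·π^2.

Final answer: 8 - 4·π^2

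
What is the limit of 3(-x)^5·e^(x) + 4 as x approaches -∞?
The product is a 0·∞ indeterminate form at x → -∞.
Rewrite the product as 3(-x)^5 / e^(-x) (an ∞/∞ form) and apply L'Hôpital, or use the standard hierarchy e^(|x|) ≫ |(-x)^5| as x → -∞.
The indeterminate product → 0, so the limit = 4.

Final answer: 4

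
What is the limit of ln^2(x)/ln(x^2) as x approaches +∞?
This is an ∞/∞ indeterminate form as x → +∞.
Write ln(x^2) = 2·ln(x), reducing the quotient to ln(x)/2 → ∞.
Limit = ∞.

Final answer: ∞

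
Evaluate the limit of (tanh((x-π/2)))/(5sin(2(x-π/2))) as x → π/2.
Both numerator and denominator → 0 as x → π/2; this is a 0/0 indeterminate form.
Expand each to leading order near x = π/2: numerator ~ (x - π/2), denominator ~ 10·(x - π/2).
The limit of the ratio is 1/10.

Final answer: 1/10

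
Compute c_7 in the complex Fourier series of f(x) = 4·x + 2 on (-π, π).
Compute the real Fourier coefficients first: a_7 = 0, b_7 = 8/7.
Then c_7 = (a_7 − i·b_7)/2 = -4·i/7.

Final answer: -4·i/7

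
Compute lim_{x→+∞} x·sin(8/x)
As x → +∞: let u = 8/x → 0⁺; then x·sin(8/x) = 8·sin(u)/u → 8·1 = 8.
Limit = 8.

Final answer: 8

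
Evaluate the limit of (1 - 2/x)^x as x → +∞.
As x → +∞: this is the defining limit (1 - 2/x)^x → e^(-2).
Limit = e^(-2).

Final answer: e^(-2)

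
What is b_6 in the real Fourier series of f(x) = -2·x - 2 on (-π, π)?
b_6 = (1/π) ∫_{-π}^{π} f(x)·sin(6x) dx.
Evaluate the integral (use parity and integration by parts as needed): b_6 = 2/3.

Final answer: 2/3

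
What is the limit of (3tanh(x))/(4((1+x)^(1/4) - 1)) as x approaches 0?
Both numerator and denominator → 0 as x → 0; this is a 0/0 indeterminate form.
Expand each to leading order near x = 0: numerator ~ 3·x, denominator ~ x.
The limit of the ratio is 3.

Final answer: 3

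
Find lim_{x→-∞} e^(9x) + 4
Evaluate the dominant behaviour as x → -∞; each term tends to a finite value or vanishes.
Limit = 4.

Final answer: 4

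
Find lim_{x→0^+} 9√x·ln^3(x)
This is a 0·∞ indeterminate form at x → 0⁺.
Rewrite the product as 9·ln^3(x) / x^(-1/2) and apply L'Hôpital, or use the standard hierarchy x^(-1/2) ≫ |ln x|^3 as x → 0⁺.
The indeterminate product → 0, so the limit = 0.

Final answer: 0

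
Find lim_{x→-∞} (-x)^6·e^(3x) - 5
The product is a 0·∞ indeterminate form at x → -∞.
Rewrite the product as (-x)^6 / e^(-3x) (an ∞/∞ form) and apply L'Hôpital, or use the standard hierarchy e^(3|x|) ≫ |(-x)^6| as x → -∞.
The indeterminate product → 0, so the limit = -5.

Final answer: -5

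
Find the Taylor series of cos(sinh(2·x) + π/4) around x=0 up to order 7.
32·√(2)·x^7/45 + 2·√(2)·x^6/15 + 16·√(2)·x^5/15 - √(2)·x^4 - √(2)·x^2 - √(2)·x + √(2)/2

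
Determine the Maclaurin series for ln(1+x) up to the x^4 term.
-x^4/4 + x^3/3 - x^2/2 + x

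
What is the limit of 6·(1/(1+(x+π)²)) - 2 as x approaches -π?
Direct substitution at x = -π gives 4.

Final answer: 4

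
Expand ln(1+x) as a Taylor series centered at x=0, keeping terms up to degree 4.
-x^4/4 + x^3/3 - x^2/2 + x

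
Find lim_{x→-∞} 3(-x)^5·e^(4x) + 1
The product is a 0·∞ indeterminate form at x → -∞.
Rewrite the product as 3(-x)^5 / e^(-4x) (an ∞/∞ form) and apply L'Hôpital, or use the standard hierarchy e^(4|x|) ≫ |(-x)^5| as x → -∞.
The indeterminate product → 0, so the limit = 1.

Final answer: 1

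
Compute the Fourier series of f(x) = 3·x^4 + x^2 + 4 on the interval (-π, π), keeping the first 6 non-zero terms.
(140 - 24·π^2)·cos(x) + (-8 + 6·π^2)·cos(2·x) + (4/3 - 8·π^2/3)·cos(3·x) + (-5/16 + 3·π^2/2)·cos(4·x) + (44/625 - 24·π^2/25)·cos(5·x) + π^2/3 + 4 + 3·π^4/5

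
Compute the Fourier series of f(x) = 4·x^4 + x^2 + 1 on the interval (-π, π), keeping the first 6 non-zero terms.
(188 - 32·π^2)·cos(x) + (-11 + 8·π^2)·cos(2·x) + (52/27 - 32·π^2/9)·cos(3·x) + (-1/2 + 2·π^2)·cos(4·x) + (92/625 - 32·π^2/25)·cos(5·x) + 1 + π^2/3 + 4·π^4/5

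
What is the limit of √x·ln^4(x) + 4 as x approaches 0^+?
The product is a 0·∞ indeterminate form at x → 0⁺.
Rewrite the product as ln^4(x) / x^(-1/2) and apply L'Hôpital, or use the standard hierarchy x^(-1/2) ≫ |ln x|^4 as x → 0⁺.
The indeterminate product → 0, so the limit = 4.

Final answer: 4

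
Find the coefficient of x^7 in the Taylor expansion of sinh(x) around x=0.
Expand to order 7: sinh(x) = x^7/5040 + x^5/120 + x^3/6 + x + O(x^8).
The coefficient of x^7 is 1/5040.

Final answer: 1/5040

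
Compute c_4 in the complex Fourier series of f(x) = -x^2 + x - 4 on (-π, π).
Compute the real Fourier coefficients first: a_4 = -1/4, b_4 = -1/2.
Then c_4 = (a_4 − i·b_4)/2 = -1/8 + i/4.

Final answer: -1/8 + i/4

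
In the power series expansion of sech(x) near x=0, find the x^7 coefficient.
Expand to order 7: sech(x) = -61·x^6/720 + 5·x^4/24 - x^2/2 + 1 + O(x^8).
The coefficient of x^7 is 0.

Final answer: 0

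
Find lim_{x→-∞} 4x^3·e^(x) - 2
The product is a 0·∞ indeterminate form at x → -∞.
Rewrite the product as 4x^3 / e^(-x) (an ∞/∞ form) and apply L'Hôpital, or use the standard hierarchy e^(|x|) ≫ |x^3| as x → -∞.
The indeterminate product → 0, so the limit = -2.

Final answer: -2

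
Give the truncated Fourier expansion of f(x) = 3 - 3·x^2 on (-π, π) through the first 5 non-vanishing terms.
12·cos(x) - 3·cos(2·x) + 4·cos(3·x)/3 - 3·cos(4·x)/4 - π^2 + 3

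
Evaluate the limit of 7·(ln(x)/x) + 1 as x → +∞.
Evaluate the dominant behaviour as x → +∞; each term tends to a finite value or vanishes.
Limit = 1.

Final answer: 1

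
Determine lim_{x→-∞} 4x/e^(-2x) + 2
The quotient is an ∞/∞ indeterminate form as x → -∞.
Compare growth rates of the dominant terms (exponentials ≫ polynomials ≫ logarithms), or apply L'Hôpital's rule; the quotient → 0.
Adding the constant: 0 + 2 = 2. Limit = 2.

Final answer: 2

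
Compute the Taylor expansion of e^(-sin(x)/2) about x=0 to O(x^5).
-5·x^4/128 + x^3/16 + x^2/8 - x/2 + 1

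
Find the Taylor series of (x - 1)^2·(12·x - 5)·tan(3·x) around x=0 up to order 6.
4104·x^6/5 - 423·x^5 + 234·x^4 - 132·x^3 + 66·x^2 - 15·x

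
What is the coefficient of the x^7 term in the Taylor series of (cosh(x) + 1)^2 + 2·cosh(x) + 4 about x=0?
Expand to order 7: (cosh(x) + 1)^2 + 2·cosh(x) + 4 = x^6/20 + x^4/2 + 3·x^2 + 10 + O(x^8).
The coefficient of x^7 is 0.

Final answer: 0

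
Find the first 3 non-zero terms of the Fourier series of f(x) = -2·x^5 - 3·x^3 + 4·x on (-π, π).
(-436 - 4·π^4 + 74·π^2)·sin(x) + (-7·π^2 + 13/2 + 2·π^4)·sin(2·x) + (-4·π^4/3 + 164/81 + 26·π^2/27)·sin(3·x)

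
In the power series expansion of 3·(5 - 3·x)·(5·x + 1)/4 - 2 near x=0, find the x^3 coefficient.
Expand to order 3: 3·(5 - 3·x)·(5·x + 1)/4 - 2 = -45·x^2/4 + 33·x/2 + 7/4 + O(x^4).
The coefficient of x^3 is 0.

Final answer: 0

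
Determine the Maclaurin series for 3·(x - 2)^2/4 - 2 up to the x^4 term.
3·x^2/4 - 3·x + 1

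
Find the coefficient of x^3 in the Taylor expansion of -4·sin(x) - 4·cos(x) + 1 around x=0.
Expand to order 3: -4·sin(x) - 4·cos(x) + 1 = 2·x^3/3 + 2·x^2 - 4·x - 3 + O(x^4).
The coefficient of x^3 is 2/3.

Final answer: 2/3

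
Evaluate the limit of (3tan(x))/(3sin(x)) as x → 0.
Both numerator and denominator → 0 as x → 0; this is a 0/0 indeterminate form.
Expand each to leading order near x = 0: numerator ~ 3·x, denominator ~ 3·x.
The limit of the ratio is 1.

Final answer: 1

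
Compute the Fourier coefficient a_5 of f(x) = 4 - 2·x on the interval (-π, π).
a_5 = (1/π) ∫_{-π}^{π} f(x)·cos(5x) dx.
Evaluate the integral (use parity and integration by parts as needed): a_5 = 0.

Final answer: 0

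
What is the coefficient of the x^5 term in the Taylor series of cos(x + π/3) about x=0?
Expand to order 5: cos(x + π/3) = -√(3)·x^5/240 + x^4/48 + √(3)·x^3/12 - x^2/4 - √(3)·x/2 + 1/2 + O(x^6).
The coefficient of x^5 is -√(3)/240.

Final answer: -√(3)/240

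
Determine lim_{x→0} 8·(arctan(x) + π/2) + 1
Direct substitution at x = 0 gives 1 + 4·π.

Final answer: 1 + 4·π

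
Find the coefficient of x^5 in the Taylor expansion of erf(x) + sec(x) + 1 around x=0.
Expand to order 5: erf(x) + sec(x) + 1 = x^5/(5·√(π)) + 5·x^4/24 - 2·x^3/(3·√(π)) + x^2/2 + 2·x/√(π) + 2 + O(x^6).
The coefficient of x^5 is 1/(5·√(π)).

Final answer: 1/(5·√(π))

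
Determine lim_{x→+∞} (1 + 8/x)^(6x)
As x → +∞: write (1 + 8/x)^(6x) = ((1 + 8/x)^x)^6 → (e^8)^6 = e^48.
Limit = e^(48).

Final answer: e^(48)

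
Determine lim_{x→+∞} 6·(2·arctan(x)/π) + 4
Evaluate the dominant behaviour as x → +∞; each term tends to a finite value or vanishes.
Limit = 10.

Final answer: 10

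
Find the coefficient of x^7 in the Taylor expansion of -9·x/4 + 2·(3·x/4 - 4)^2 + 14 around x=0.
Expand to order 7: -9·x/4 + 2·(3·x/4 - 4)^2 + 14 = 9·x^2/8 - 57·x/4 + 46 + O(x^8).
The coefficient of x^7 is 0.

Final answer: 0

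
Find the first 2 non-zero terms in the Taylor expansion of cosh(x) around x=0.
x^2/2 + 1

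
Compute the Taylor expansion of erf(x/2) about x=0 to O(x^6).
x^5/(160·√(π)) - x^3/(12·√(π)) + x/√(π)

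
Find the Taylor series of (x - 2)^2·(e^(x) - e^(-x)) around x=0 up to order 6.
-x^6/15 + 2·x^5/5 - 4·x^4/3 + 10·x^3/3 - 8·x^2 + 8·x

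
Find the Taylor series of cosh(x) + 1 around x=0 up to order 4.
x^4/24 + x^2/2 + 2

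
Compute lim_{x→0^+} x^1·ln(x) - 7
The product is a 0·∞ indeterminate form at x → 0⁺.
Rewrite the product as ln(x) / x^(-1) and apply L'Hôpital, or use the standard hierarchy x^(-1) ≫ |ln x| as x → 0⁺.
The indeterminate product → 0, so the limit = -7.

Final answer: -7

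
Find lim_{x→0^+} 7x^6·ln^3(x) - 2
The product is a 0·∞ indeterminate form at x → 0⁺.
Rewrite the product as 7·ln^3(x) / x^(-6) and apply L'Hôpital, or use the standard hierarchy x^(-6) ≫ |ln x|^3 as x → 0⁺.
The indeterminate product → 0, so the limit = -2.

Final answer: -2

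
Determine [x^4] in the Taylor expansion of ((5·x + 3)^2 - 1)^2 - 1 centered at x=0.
Expand to order 4: ((5·x + 3)^2 - 1)^2 - 1 = 625·x^4 + 1500·x^3 + 1300·x^2 + 480·x + 63 + O(x^5).
The coefficient of x^4 is 625.

Final answer: 625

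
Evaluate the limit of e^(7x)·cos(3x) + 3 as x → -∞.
Evaluate the dominant behaviour as x → -∞; each term tends to a finite value or vanishes.
Limit = 3.

Final answer: 3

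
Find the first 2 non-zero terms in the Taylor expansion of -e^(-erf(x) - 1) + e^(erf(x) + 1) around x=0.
x·(2·e^(-1)/√(π) + 2·e/√(π)) - e^(-1) + e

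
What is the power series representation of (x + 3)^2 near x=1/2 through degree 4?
49/4 + 7·(x - 1/2) + (x - 1/2)^2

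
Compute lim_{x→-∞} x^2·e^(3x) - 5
The product is a 0·∞ indeterminate form at x → -∞.
Rewrite the product as x^2 / e^(-3x) (an ∞/∞ form) and apply L'Hôpital, or use the standard hierarchy e^(3|x|) ≫ |x^2| as x → -∞.
The indeterminate product → 0, so the limit = -5.

Final answer: -5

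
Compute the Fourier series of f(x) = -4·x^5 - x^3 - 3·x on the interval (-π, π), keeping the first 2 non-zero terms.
(-954 - 8·π^4 + 158·π^2)·sin(x) + (-19·π^2 + 63/2 + 4·π^4)·sin(2·x)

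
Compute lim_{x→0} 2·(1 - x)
Direct substitution at x = 0 gives 2.

Final answer: 2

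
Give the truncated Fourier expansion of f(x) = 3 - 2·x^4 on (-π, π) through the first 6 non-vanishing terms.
(-96 + 16·π^2)·cos(x) + (6 - 4·π^2)·cos(2·x) + (-32/27 + 16·π^2/9)·cos(3·x) + (3/8 - π^2)·cos(4·x) + (-96/625 + 16·π^2/25)·cos(5·x) - 2·π^4/5 + 3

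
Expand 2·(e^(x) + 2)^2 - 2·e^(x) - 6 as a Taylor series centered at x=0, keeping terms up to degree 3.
11·x^3/3 + 7·x^2 + 10·x + 10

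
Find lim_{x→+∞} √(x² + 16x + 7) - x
This is an ∞ − ∞ indeterminate form.
Multiply and divide by the conjugate √(x²+16x + 7) + x; the x² terms cancel, leaving (16x + 7)/(√(x²+16x + 7)+x) → 16/2 = 8.
Limit = 8.

Final answer: 8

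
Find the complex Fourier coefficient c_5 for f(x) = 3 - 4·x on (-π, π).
Compute the real Fourier coefficients first: a_5 = 0, b_5 = -8/5.
Then c_5 = (a_5 − i·b_5)/2 = 4·i/5.

Final answer: 4·i/5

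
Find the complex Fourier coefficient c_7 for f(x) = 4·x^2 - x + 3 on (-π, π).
Compute the real Fourier coefficients first: a_7 = -16/49, b_7 = -2/7.
Then c_7 = (a_7 − i·b_7)/2 = -8/49 + i/7.

Final answer: -8/49 + i/7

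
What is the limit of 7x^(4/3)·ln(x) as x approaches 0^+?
This is a 0·∞ indeterminate form at x → 0⁺.
Rewrite the product as 7·ln(x) / x^(-4/3) and apply L'Hôpital, or use the standard hierarchy x^(-4/3) ≫ |ln x| as x → 0⁺.
The indeterminate product → 0, so the limit = 0.

Final answer: 0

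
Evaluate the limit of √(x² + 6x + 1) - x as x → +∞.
This is an ∞ − ∞ indeterminate form.
Multiply and divide by the conjugate √(x²+6x + 1) + x; the x² terms cancel, leaving (6x + 1)/(√(x²+6x + 1)+x) → 6/2 = 3.
Limit = 3.

Final answer: 3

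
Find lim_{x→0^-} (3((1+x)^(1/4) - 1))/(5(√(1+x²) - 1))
Both numerator and denominator → 0 as x → 0^-; this is a 0/0 indeterminate form.
Expand each to leading order near x = 0: numerator ~ 3·x/4, denominator ~ 5·x^2/2.
The limit of the ratio is -∞.

Final answer: -∞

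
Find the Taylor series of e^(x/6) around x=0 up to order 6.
x^6/33592320 + x^5/933120 + x^4/31104 + x^3/1296 + x^2/72 + x/6 + 1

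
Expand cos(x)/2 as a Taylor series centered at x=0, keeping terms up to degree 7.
-x^6/1440 + x^4/48 - x^2/4 + 1/2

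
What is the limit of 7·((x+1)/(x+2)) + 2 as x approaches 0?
Direct substitution at x = 0 gives 11/2.

Final answer: 11/2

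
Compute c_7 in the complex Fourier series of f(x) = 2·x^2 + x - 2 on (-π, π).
Compute the real Fourier coefficients first: a_7 = -8/49, b_7 = 2/7.
Then c_7 = (a_7 − i·b_7)/2 = -4/49 - i/7.

Final answer: -4/49 - i/7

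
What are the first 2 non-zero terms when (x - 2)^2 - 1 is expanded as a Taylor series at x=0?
3 - 4·x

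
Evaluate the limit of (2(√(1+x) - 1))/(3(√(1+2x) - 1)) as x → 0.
Both numerator and denominator → 0 as x → 0; this is a 0/0 indeterminate form.
Expand each to leading order near x = 0: numerator ~ x, denominator ~ 3·x.
The limit of the ratio is 1/3.

Final answer: 1/3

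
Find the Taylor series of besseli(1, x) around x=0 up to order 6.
x^5/384 + x^3/16 + x/2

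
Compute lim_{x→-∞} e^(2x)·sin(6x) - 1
Evaluate the dominant behaviour as x → -∞; each term tends to a finite value or vanishes.
Limit = -1.

Final answer: -1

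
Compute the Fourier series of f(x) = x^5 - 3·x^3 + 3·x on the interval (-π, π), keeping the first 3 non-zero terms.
(-46·π^2 + 2·π^4 + 282)·sin(x) + (-π^4 - 15 + 8·π^2)·sin(2·x) + (-94·π^2/27 + 350/81 + 2·π^4/3)·sin(3·x)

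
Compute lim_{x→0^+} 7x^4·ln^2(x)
This is a 0·∞ indeterminate form at x → 0⁺.
Rewrite the product as 7·ln^2(x) / x^(-4) and apply L'Hôpital, or use the standard hierarchy x^(-4) ≫ |ln x|^2 as x → 0⁺.
The indeterminate product → 0, so the limit = 0.

Final answer: 0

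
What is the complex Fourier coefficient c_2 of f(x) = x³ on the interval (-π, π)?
Compute the real Fourier coefficients first: a_2 = 0, b_2 = 3/2 - π^2.
Then c_2 = (a_2 − i·b_2)/2 = -3·i/4 + i·π^2/2.

Final answer: -3·i/4 + i·π^2/2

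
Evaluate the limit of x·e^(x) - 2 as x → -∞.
The product is a 0·∞ indeterminate form at x → -∞.
Rewrite the product as x / e^(-x) (an ∞/∞ form) and apply L'Hôpital, or use the standard hierarchy e^(|x|) ≫ |x| as x → -∞.
The indeterminate product → 0, so the limit = -2.

Final answer: -2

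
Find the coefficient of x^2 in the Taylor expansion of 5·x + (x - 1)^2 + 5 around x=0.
Expand to order 2: 5·x + (x - 1)^2 + 5 = x^2 + 3·x + 6 + O(x^3).
The coefficient of x^2 is 1.

Final answer: 1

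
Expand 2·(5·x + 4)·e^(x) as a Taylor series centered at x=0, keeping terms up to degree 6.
17·x^6/180 + 29·x^5/60 + 2·x^4 + 19·x^3/3 + 14·x^2 + 18·x + 8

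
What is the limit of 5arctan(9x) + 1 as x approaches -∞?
Evaluate the dominant behaviour as x → -∞; each term tends to a finite value or vanishes.
Limit = 1 - 5·π/2.

Final answer: 1 - 5·π/2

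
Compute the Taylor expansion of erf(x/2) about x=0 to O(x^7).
x^5/(160·√(π)) - x^3/(12·√(π)) + x/√(π)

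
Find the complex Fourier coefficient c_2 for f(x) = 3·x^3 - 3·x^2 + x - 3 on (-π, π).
Compute the real Fourier coefficients first: a_2 = -3, b_2 = 7/2 - 3·π^2.
Then c_2 = (a_2 − i·b_2)/2 = -3/2 - 7·i/4 + 3·i·π^2/2.

Final answer: -3/2 - 7·i/4 + 3·i·π^2/2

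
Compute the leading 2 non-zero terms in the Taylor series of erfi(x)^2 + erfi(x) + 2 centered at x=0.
2·x/√(π) + 2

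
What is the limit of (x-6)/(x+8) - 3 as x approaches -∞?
Evaluate the dominant behaviour as x → -∞; each term tends to a finite value or vanishes.
Limit = -2.

Final answer: -2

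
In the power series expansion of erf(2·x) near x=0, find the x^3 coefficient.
Expand to order 3: erf(2·x) = -16·x^3/(3·√(π)) + 4·x/√(π) + O(x^4).
The coefficient of x^3 is -16/(3·√(π)).

Final answer: -16/(3·√(π))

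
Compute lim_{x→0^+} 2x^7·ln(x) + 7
The product is a 0·∞ indeterminate form at x → 0⁺.
Rewrite the product as 2·ln(x) / x^(-7) and apply L'Hôpital, or use the standard hierarchy x^(-7) ≫ |ln x| as x → 0⁺.
The indeterminate product → 0, so the limit = 7.

Final answer: 7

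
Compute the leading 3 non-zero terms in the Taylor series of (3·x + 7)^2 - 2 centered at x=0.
9·x^2 + 42·x + 47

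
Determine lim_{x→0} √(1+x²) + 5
Direct substitution at x = 0 gives 6.

Final answer: 6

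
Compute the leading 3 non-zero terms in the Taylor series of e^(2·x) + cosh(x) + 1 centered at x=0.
5·x^2/2 + 2·x + 3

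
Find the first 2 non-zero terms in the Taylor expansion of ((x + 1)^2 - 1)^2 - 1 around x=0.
4·x^2 - 1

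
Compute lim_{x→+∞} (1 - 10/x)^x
As x → +∞: this is the defining limit (1 - 10/x)^x → e^(-10).
Limit = e^(-10).

Final answer: e^(-10)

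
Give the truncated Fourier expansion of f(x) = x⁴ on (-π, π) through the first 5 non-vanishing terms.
(48 - 8·π^2)·cos(x) + (-3 + 2·π^2)·cos(2·x) + (16/27 - 8·π^2/9)·cos(3·x) + (-3/16 + π^2/2)·cos(4·x) + π^4/5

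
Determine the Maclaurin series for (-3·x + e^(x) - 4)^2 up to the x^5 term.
-x^5/20 - 2·x^4/3 - 3·x^3 + x^2 + 12·x + 9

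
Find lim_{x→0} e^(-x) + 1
Direct substitution at x = 0 gives 2.

Final answer: 2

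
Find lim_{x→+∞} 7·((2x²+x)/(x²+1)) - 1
Evaluate the dominant behaviour as x → +∞; each term tends to a finite value or vanishes.
Limit = 13.

Final answer: 13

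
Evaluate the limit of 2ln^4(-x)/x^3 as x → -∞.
This is an ∞/∞ indeterminate form as x → -∞.
Compare growth rates of the dominant terms (exponentials ≫ polynomials ≫ logarithms), or apply L'Hôpital's rule; the quotient → 0.
Limit = 0.

Final answer: 0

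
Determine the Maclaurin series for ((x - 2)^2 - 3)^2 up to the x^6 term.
x^4 - 8·x^3 + 18·x^2 - 8·x + 1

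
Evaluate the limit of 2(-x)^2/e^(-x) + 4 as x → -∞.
The quotient is an ∞/∞ indeterminate form as x → -∞.
Compare growth rates of the dominant terms (exponentials ≫ polynomials ≫ logarithms), or apply L'Hôpital's rule; the quotient → 0.
Adding the constant: 0 + 4 = 4. Limit = 4.

Final answer: 4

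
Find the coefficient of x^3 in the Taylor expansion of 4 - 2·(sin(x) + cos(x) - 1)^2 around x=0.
Expand to order 3: 4 - 2·(sin(x) + cos(x) - 1)^2 = 2·x^3 - 2·x^2 + 4 + O(x^4).
The coefficient of x^3 is 2.

Final answer: 2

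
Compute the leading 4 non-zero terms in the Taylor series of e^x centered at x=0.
x^3/6 + x^2/2 + x + 1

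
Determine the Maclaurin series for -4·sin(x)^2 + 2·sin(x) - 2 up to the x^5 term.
x^5/60 + 4·x^4/3 - x^3/3 - 4·x^2 + 2·x - 2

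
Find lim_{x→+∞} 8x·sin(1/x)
As x → +∞: let u = 1/x → 0⁺; then 8·x·sin(1/x) = 8·1·sin(u)/u → 8·1·1 = 8.
Limit = 8.

Final answer: 8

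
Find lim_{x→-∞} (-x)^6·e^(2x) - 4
The product is a 0·∞ indeterminate form at x → -∞.
Rewrite the product as (-x)^6 / e^(-2x) (an ∞/∞ form) and apply L'Hôpital, or use the standard hierarchy e^(2|x|) ≫ |(-x)^6| as x → -∞.
The indeterminate product → 0, so the limit = -4.

Final answer: -4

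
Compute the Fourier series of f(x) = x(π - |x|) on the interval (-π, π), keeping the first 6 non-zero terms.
8·sin(x)/π + 8·sin(3·x)/(27·π) + 8·sin(5·x)/(125·π) + 8·sin(7·x)/(343·π) + 8·sin(9·x)/(729·π) + 8·sin(11·x)/(1331·π)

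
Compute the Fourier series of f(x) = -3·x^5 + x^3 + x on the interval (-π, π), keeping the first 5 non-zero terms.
(-730 - 6·π^4 + 122·π^2)·sin(x) + (-16·π^2 + 23 + 3·π^4)·sin(2·x) + (-2·π^4 - 74/27 + 46·π^2/9)·sin(3·x) + (-19·π^2/8 + 25/64 + 3·π^4/2)·sin(4·x) + (-6·π^4/5 + 46/625 + 34·π^2/25)·sin(5·x)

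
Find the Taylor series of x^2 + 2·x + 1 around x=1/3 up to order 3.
16/9 + 8·(x - 1/3)/3 + (x - 1/3)^2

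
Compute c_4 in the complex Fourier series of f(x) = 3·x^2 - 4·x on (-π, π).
Compute the real Fourier coefficients first: a_4 = 3/4, b_4 = 2.
Then c_4 = (a_4 − i·b_4)/2 = 3/8 - i.

Final answer: 3/8 - i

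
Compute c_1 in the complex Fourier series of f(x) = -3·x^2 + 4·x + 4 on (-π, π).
Compute the real Fourier coefficients first: a_1 = 12, b_1 = 8.
Then c_1 = (a_1 − i·b_1)/2 = 6 - 4·i.

Final answer: 6 - 4·i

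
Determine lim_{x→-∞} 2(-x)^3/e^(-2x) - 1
The quotient is an ∞/∞ indeterminate form as x → -∞.
Compare growth rates of the dominant terms (exponentials ≫ polynomials ≫ logarithms), or apply L'Hôpital's rule; the quotient → 0.
Adding the constant: 0 - 1 = -1. Limit = -1.

Final answer: -1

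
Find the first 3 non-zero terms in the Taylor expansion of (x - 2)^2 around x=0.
x^2 - 4·x + 4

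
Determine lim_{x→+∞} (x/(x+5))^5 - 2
As x → +∞: x/(x+5) = 1/(1 + 5/x) → 1, and the 5th power of a limit-1 base also → 1; with the additive constant, 1 - 2 = -1.
Limit = -1.

Final answer: -1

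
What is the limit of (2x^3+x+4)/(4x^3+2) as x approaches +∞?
This is an ∞/∞ indeterminate form as x → +∞.
Divide numerator and denominator by x^3 and let the lower-order terms vanish; the leading terms give 2/4 = 1/2.
Limit = 1/2.

Final answer: 1/2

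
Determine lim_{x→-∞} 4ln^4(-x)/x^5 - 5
The quotient is an ∞/∞ indeterminate form as x → -∞.
Compare growth rates of the dominant terms (exponentials ≫ polynomials ≫ logarithms), or apply L'Hôpital's rule; the quotient → 0.
Adding the constant: 0 - 5 = -5. Limit = -5.

Final answer: -5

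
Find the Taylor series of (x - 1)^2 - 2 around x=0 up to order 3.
x^2 - 2·x - 1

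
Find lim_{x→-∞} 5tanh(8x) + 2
Evaluate the dominant behaviour as x → -∞; each term tends to a finite value or vanishes.
Limit = -3.

Final answer: -3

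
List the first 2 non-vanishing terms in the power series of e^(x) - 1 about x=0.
x^2/2 + x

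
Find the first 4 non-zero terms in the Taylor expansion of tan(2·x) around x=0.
2176·x^7/315 + 64·x^5/15 + 8·x^3/3 + 2·x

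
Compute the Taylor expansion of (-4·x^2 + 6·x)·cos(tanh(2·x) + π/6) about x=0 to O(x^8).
x^7·(296/15 - 236·√(3)/5) + x^6·(-148/5 - 12·√(3)) + x^5·(-8 + 18·√(3)) + x^4·(4·√(3) + 12) + x^3·(4 - 6·√(3)) + x^2·(-6 - 2·√(3)) + 3·√(3)·x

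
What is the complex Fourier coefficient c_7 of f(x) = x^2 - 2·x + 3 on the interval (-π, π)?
Compute the real Fourier coefficients first: a_7 = -4/49, b_7 = -4/7.
Then c_7 = (a_7 − i·b_7)/2 = -2/49 + 2·i/7.

Final answer: -2/49 + 2·i/7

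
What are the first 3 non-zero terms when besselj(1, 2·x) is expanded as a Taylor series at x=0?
x^5/12 - x^3/2 + x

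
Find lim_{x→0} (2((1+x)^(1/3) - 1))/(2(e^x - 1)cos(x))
Both numerator and denominator → 0 as x → 0; this is a 0/0 indeterminate form.
Expand each to leading order near x = 0: numerator ~ 2·x/3, denominator ~ 2·x.
The limit of the ratio is 1/3.

Final answer: 1/3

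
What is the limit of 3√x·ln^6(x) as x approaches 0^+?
This is a 0·∞ indeterminate form at x → 0⁺.
Rewrite the product as 3·ln^6(x) / x^(-1/2) and apply L'Hôpital, or use the standard hierarchy x^(-1/2) ≫ |ln x|^6 as x → 0⁺.
The indeterminate product → 0, so the limit = 0.

Final answer: 0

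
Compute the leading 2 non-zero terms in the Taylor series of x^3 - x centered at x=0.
x^3 - x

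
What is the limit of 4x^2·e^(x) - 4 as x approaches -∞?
The product is a 0·∞ indeterminate form at x → -∞.
Rewrite the product as 4x^2 / e^(-x) (an ∞/∞ form) and apply L'Hôpital, or use the standard hierarchy e^(|x|) ≫ |x^2| as x → -∞.
The indeterminate product → 0, so the limit = -4.

Final answer: -4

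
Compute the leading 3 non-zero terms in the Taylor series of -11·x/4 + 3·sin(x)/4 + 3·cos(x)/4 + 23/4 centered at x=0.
-3·x^2/8 - 2·x + 13/2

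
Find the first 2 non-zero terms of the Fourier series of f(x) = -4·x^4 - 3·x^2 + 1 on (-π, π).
(-180 + 32·π^2)·cos(x) - 4·π^4/5 - π^2 + 1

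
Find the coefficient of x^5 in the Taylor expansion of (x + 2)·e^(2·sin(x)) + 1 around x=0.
Expand to order 5: (x + 2)·e^(2·sin(x)) + 1 = -23·x^5/30 + x^4 + 4·x^3 + 6·x^2 + 5·x + 3 + O(x^6).
The coefficient of x^5 is -23/30.

Final answer: -23/30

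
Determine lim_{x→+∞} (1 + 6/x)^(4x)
As x → +∞: write (1 + 6/x)^(4x) = ((1 + 6/x)^x)^4 → (e^6)^4 = e^24.
Limit = e^(24).

Final answer: e^(24)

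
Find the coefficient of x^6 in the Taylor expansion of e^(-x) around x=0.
Expand to order 6: e^(-x) = x^6/720 - x^5/120 + x^4/24 - x^3/6 + x^2/2 - x + 1 + O(x^7).
The coefficient of x^6 is 1/720.

Final answer: 1/720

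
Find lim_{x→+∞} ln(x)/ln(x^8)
This is an ∞/∞ indeterminate form as x → +∞.
Write ln(x^8) = 8·ln(x), reducing the quotient to 1/8.
Limit = 1/8.

Final answer: 1/8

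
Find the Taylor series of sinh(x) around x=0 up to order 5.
x^5/120 + x^3/6 + x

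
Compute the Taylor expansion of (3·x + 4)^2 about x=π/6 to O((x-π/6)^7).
π^2/4 + 4·π + 16 + (3·π + 24)·(x - π/6) + 9·(x - π/6)^2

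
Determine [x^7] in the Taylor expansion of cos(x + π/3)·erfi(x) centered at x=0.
Expand to order 7: cos(x + π/3)·erfi(x) = -23·x^7/(1680·√(π)) - 19·√(3)·x^6/(360·√(π)) - x^5/(40·√(π)) - √(3)·x^4/(6·√(π)) - x^3/(6·√(π)) - √(3)·x^2/√(π) + x/√(π) + O(x^8).
The coefficient of x^7 is -23/(1680·√(π)).

Final answer: -23/(1680·√(π))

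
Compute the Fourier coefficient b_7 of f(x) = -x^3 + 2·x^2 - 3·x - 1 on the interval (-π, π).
b_7 = (1/π) ∫_{-π}^{π} f(x)·sin(7x) dx.
Evaluate the integral (use parity and integration by parts as needed): b_7 = -2·π^2/7 - 282/343.

Final answer: -2·π^2/7 - 282/343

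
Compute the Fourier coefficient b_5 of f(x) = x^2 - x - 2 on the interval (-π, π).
b_5 = (1/π) ∫_{-π}^{π} f(x)·sin(5x) dx.
Evaluate the integral (use parity and integration by parts as needed): b_5 = -2/5.

Final answer: -2/5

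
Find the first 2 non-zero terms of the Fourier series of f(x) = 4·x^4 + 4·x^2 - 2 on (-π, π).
(176 - 32·π^2)·cos(x) - 2 + 4·π^2/3 + 4·π^4/5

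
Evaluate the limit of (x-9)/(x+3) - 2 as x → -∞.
Evaluate the dominant behaviour as x → -∞; each term tends to a finite value or vanishes.
Limit = -1.

Final answer: -1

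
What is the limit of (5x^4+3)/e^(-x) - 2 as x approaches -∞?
The quotient is an ∞/∞ indeterminate form as x → -∞.
Compare growth rates of the dominant terms (exponentials ≫ polynomials ≫ logarithms), or apply L'Hôpital's rule; the quotient → 0.
Adding the constant: 0 - 2 = -2. Limit = -2.

Final answer: -2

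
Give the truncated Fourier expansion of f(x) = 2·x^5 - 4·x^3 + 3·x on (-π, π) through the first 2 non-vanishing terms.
(-88·π^2 + 4·π^4 + 534)·sin(x) + (-2·π^4 - 24 + 14·π^2)·sin(2·x)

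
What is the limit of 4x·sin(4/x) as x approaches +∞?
As x → +∞: let u = 4/x → 0⁺; then 4·x·sin(4/x) = 4·4·sin(u)/u → 4·4·1 = 16.
Limit = 16.

Final answer: 16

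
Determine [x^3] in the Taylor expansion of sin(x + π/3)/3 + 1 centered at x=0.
Expand to order 3: sin(x + π/3)/3 + 1 = -x^3/36 - √(3)·x^2/12 + x/6 + √(3)/6 + 1 + O(x^4).
The coefficient of x^3 is -1/36.

Final answer: -1/36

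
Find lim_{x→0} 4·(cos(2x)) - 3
Direct substitution at x = 0 gives 1.

Final answer: 1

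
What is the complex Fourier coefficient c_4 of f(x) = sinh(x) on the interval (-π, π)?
Compute the real Fourier coefficients first: a_4 = 0, b_4 = -8·sinh(π)/(17·π).
Then c_4 = (a_4 − i·b_4)/2 = 4·i·sinh(π)/(17·π).

Final answer: 4·i·sinh(π)/(17·π)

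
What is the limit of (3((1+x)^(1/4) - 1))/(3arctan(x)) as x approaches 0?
Both numerator and denominator → 0 as x → 0; this is a 0/0 indeterminate form.
Expand each to leading order near x = 0: numerator ~ 3·x/4, denominator ~ 3·x.
The limit of the ratio is 1/4.

Final answer: 1/4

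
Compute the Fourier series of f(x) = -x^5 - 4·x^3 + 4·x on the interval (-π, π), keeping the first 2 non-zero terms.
(-2·π^4 - 184 + 32·π^2)·sin(x) + (-π^2 - 5/2 + π^4)·sin(2·x)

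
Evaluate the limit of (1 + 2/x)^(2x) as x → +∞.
As x → +∞: write (1 + 2/x)^(2x) = ((1 + 2/x)^x)^2 → (e^2)^2 = e^4.
Limit = e^(4).

Final answer: e^(4)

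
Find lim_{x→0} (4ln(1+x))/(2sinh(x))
Both numerator and denominator → 0 as x → 0; this is a 0/0 indeterminate form.
Expand each to leading order near x = 0: numerator ~ 4·x, denominator ~ 2·x.
The limit of the ratio is 2.

Final answer: 2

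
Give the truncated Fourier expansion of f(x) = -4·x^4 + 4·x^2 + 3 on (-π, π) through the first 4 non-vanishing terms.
(-208 + 32·π^2)·cos(x) + (16 - 8·π^2)·cos(2·x) + (-112/27 + 32·π^2/9)·cos(3·x) - 4·π^4/5 + 3 + 4·π^2/3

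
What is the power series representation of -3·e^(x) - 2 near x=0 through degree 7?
-x^7/1680 - x^6/240 - x^5/40 - x^4/8 - x^3/2 - 3·x^2/2 - 3·x - 5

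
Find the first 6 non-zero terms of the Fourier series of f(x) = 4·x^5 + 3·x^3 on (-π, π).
(-154·π^2 + 8·π^4 + 924)·sin(x) + (-4·π^4 - 51/2 + 17·π^2)·sin(2·x) + (-106·π^2/27 + 212/81 + 8·π^4/3)·sin(3·x) + (-2·π^4 - 3/8 + π^2)·sin(4·x) + (-2·π^2/25 + 12/625 + 8·π^4/5)·sin(5·x) + (-4·π^4/3 - 7·π^2/27 + 7/162)·sin(6·x)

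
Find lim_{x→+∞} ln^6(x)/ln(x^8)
This is an ∞/∞ indeterminate form as x → +∞.
Write ln(x^8) = 8·ln(x), reducing the quotient to ln^5(x)/8 → ∞.
Limit = ∞.

Final answer: ∞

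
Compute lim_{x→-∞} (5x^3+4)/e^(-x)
This is an ∞/∞ indeterminate form as x → -∞.
Compare growth rates of the dominant terms (exponentials ≫ polynomials ≫ logarithms), or apply L'Hôpital's rule; the quotient → 0.
Limit = 0.

Final answer: 0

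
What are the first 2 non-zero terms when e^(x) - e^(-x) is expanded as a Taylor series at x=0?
x^3/3 + 2·x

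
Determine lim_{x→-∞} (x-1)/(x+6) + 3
Evaluate the dominant behaviour as x → -∞; each term tends to a finite value or vanishes.
Limit = 4.

Final answer: 4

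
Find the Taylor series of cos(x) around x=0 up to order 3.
1 - x^2/2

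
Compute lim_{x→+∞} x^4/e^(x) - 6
The quotient is an ∞/∞ indeterminate form as x → +∞.
The exponential denominator e^(x) dominates the polynomial numerator (e^x ≫ x^4 as x → ∞), so the quotient → 0.
Adding the constant: 0 - 6 = -6. Limit = -6.

Final answer: -6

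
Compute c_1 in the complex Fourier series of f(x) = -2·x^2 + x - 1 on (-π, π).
Compute the real Fourier coefficients first: a_1 = 8, b_1 = 2.
Then c_1 = (a_1 − i·b_1)/2 = 4 - i.

Final answer: 4 - i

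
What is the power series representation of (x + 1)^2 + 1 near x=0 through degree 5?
x^2 + 2·x + 2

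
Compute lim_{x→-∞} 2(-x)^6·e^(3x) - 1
The product is a 0·∞ indeterminate form at x → -∞.
Rewrite the product as 2(-x)^6 / e^(-3x) (an ∞/∞ form) and apply L'Hôpital, or use the standard hierarchy e^(3|x|) ≫ |(-x)^6| as x → -∞.
The indeterminate product → 0, so the limit = -1.

Final answer: -1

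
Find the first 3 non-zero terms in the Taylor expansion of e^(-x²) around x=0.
x^4/2 - x^2 + 1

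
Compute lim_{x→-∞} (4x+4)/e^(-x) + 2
The quotient is an ∞/∞ indeterminate form as x → -∞.
Compare growth rates of the dominant terms (exponentials ≫ polynomials ≫ logarithms), or apply L'Hôpital's rule; the quotient → 0.
Adding the constant: 0 + 2 = 2. Limit = 2.

Final answer: 2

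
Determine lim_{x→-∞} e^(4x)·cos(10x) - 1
Evaluate the dominant behaviour as x → -∞; each term tends to a finite value or vanishes.
Limit = -1.

Final answer: -1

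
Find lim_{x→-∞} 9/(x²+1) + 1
Evaluate the dominant behaviour as x → -∞; each term tends to a finite value or vanishes.
Limit = 1.

Final answer: 1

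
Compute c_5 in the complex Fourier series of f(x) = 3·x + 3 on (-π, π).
Compute the real Fourier coefficients first: a_5 = 0, b_5 = 6/5.
Then c_5 = (a_5 − i·b_5)/2 = -3·i/5.

Final answer: -3·i/5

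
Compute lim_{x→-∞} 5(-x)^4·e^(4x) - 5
The product is a 0·∞ indeterminate form at x → -∞.
Rewrite the product as 5(-x)^4 / e^(-4x) (an ∞/∞ form) and apply L'Hôpital, or use the standard hierarchy e^(4|x|) ≫ |(-x)^4| as x → -∞.
The indeterminate product → 0, so the limit = -5.

Final answer: -5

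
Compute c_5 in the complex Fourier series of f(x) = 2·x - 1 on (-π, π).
Compute the real Fourier coefficients first: a_5 = 0, b_5 = 4/5.
Then c_5 = (a_5 − i·b_5)/2 = -2·i/5.

Final answer: -2·i/5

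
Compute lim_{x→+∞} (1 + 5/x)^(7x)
As x → +∞: write (1 + 5/x)^(7x) = ((1 + 5/x)^x)^7 → (e^5)^7 = e^35.
Limit = e^(35).

Final answer: e^(35)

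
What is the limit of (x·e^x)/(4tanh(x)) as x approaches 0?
Both numerator and denominator → 0 as x → 0; this is a 0/0 indeterminate form.
Expand each to leading order near x = 0: numerator ~ x, denominator ~ 4·x.
The limit of the ratio is 1/4.

Final answer: 1/4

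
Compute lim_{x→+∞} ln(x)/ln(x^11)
This is an ∞/∞ indeterminate form as x → +∞.
Write ln(x^11) = 11·ln(x), reducing the quotient to 1/11.
Limit = 1/11.

Final answer: 1/11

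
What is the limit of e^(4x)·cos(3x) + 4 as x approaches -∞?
Evaluate the dominant behaviour as x → -∞; each term tends to a finite value or vanishes.
Limit = 4.

Final answer: 4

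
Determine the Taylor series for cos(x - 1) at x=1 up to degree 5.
1 - (x - 1)^2/2 + (x - 1)^4/24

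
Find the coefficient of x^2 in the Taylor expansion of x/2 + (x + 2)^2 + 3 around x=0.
Expand to order 2: x/2 + (x + 2)^2 + 3 = x^2 + 9·x/2 + 7 + O(x^3).
The coefficient of x^2 is 1.

Final answer: 1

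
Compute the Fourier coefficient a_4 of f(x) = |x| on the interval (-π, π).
a_4 = (1/π) ∫_{-π}^{π} f(x)·cos(4x) dx.
Evaluate the integral (use parity and integration by parts as needed): a_4 = 0.

Final answer: 0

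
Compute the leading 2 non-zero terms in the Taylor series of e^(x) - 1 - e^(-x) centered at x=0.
2·x - 1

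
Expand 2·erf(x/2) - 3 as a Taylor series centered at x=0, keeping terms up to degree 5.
x^5/(80·√(π)) - x^3/(6·√(π)) + 2·x/√(π) - 3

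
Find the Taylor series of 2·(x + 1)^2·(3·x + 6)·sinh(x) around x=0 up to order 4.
11·x^4 + 26·x^3 + 30·x^2 + 12·x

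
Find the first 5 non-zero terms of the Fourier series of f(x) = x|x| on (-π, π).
(-8 + 2·π^2)·sin(x)/π - π·sin(2·x) + (-8 + 18·π^2)·sin(3·x)/(27·π) - π·sin(4·x)/2 + (-8 + 50·π^2)·sin(5·x)/(125·π)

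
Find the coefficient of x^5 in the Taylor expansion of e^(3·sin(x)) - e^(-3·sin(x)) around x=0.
Expand to order 5: e^(3·sin(x)) - e^(-3·sin(x)) = -2·x^5/5 + 8·x^3 + 6·x + O(x^6).
The coefficient of x^5 is -2/5.

Final answer: -2/5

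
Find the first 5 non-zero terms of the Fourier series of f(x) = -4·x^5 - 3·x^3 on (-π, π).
(-924 - 8·π^4 + 154·π^2)·sin(x) + (-17·π^2 + 51/2 + 4·π^4)·sin(2·x) + (-8·π^4/3 - 212/81 + 106·π^2/27)·sin(3·x) + (-π^2 + 3/8 + 2·π^4)·sin(4·x) + (-8·π^4/5 - 12/625 + 2·π^2/25)·sin(5·x)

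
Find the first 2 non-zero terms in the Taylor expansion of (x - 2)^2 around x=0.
4 - 4·x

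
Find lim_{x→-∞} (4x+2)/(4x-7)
Evaluate the dominant behaviour as x → -∞; each term tends to a finite value or vanishes.
Limit = 1.

Final answer: 1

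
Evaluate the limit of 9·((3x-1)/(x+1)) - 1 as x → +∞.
Evaluate the dominant behaviour as x → +∞; each term tends to a finite value or vanishes.
Limit = 26.

Final answer: 26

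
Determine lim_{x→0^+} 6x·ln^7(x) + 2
The product is a 0·∞ indeterminate form at x → 0⁺.
Rewrite the product as 6·ln^7(x) / x^(-1) and apply L'Hôpital, or use the standard hierarchy x^(-1) ≫ |ln x|^7 as x → 0⁺.
The indeterminate product → 0, so the limit = 2.

Final answer: 2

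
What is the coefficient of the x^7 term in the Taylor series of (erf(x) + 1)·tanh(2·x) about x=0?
Expand to order 7: (erf(x) + 1)·tanh(2·x) = -2176·x^7/315 + 482·x^6/(45·√(π)) + 64·x^5/15 - 20·x^4/(3·√(π)) - 8·x^3/3 + 4·x^2/√(π) + 2·x + O(x^8).
The coefficient of x^7 is -2176/315.

Final answer: -2176/315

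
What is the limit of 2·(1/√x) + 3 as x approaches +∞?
Evaluate the dominant behaviour as x → +∞; each term tends to a finite value or vanishes.
Limit = 3.

Final answer: 3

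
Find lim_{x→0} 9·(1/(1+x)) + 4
Direct substitution at x = 0 gives 13.

Final answer: 13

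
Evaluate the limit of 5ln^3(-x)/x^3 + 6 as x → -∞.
The quotient is an ∞/∞ indeterminate form as x → -∞.
Compare growth rates of the dominant terms (exponentials ≫ polynomials ≫ logarithms), or apply L'Hôpital's rule; the quotient → 0.
Adding the constant: 0 + 6 = 6. Limit = 6.

Final answer: 6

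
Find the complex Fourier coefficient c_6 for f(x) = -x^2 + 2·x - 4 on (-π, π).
Compute the real Fourier coefficients first: a_6 = -1/9, b_6 = -2/3.
Then c_6 = (a_6 − i·b_6)/2 = -1/18 + i/3.

Final answer: -1/18 + i/3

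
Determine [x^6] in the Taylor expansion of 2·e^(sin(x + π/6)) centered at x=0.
1753·e^(1/2)/23040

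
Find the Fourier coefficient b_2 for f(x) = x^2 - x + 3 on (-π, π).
b_2 = (1/π) ∫_{-π}^{π} f(x)·sin(2x) dx.
Evaluate the integral (use parity and integration by parts as needed): b_2 = 1.

Final answer: 1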